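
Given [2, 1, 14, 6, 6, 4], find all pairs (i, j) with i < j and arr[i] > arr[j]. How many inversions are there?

Finding inversions in [2, 1, 14, 6, 6, 4]:

(0, 1): arr[0]=2 > arr[1]=1
(2, 3): arr[2]=14 > arr[3]=6
(2, 4): arr[2]=14 > arr[4]=6
(2, 5): arr[2]=14 > arr[5]=4
(3, 5): arr[3]=6 > arr[5]=4
(4, 5): arr[4]=6 > arr[5]=4

Total inversions: 6

The array has 6 inversion(s): (0,1), (2,3), (2,4), (2,5), (3,5), (4,5). Each pair (i,j) satisfies i < j and arr[i] > arr[j].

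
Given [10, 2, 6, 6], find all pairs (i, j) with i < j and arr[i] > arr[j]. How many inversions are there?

Finding inversions in [10, 2, 6, 6]:

(0, 1): arr[0]=10 > arr[1]=2
(0, 2): arr[0]=10 > arr[2]=6
(0, 3): arr[0]=10 > arr[3]=6

Total inversions: 3

The array has 3 inversion(s): (0,1), (0,2), (0,3). Each pair (i,j) satisfies i < j and arr[i] > arr[j].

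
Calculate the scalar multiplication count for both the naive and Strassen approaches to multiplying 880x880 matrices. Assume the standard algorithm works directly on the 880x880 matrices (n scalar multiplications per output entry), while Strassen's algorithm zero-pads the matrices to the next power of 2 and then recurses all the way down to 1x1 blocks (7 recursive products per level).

Matrix multiplication for 880x880 matrices:

Strassen's algorithm requires power-of-2 dimensions. Pad 880x880 to 1024x1024 (next power of 2).

Standard algorithm: 880^3 = 681472000 multiplications
Strassen's algorithm: 7^(log2(1024)) = 7^10 = 282475249 multiplications
Savings: 681472000 - 282475249 = 398996751 multiplications

Standard: 681472000 multiplications (880^3). Strassen: 282475249 multiplications (7^10, after padding to 1024x1024). Strassen reduces 8 recursive multiplications to 7 at each level.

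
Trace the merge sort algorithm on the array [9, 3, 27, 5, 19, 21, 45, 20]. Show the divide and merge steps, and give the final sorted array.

Merge sort trace:

Split: [9, 3, 27, 5, 19, 21, 45, 20] -> [9, 3, 27, 5] and [19, 21, 45, 20]
  Split: [9, 3, 27, 5] -> [9, 3] and [27, 5]
    Split: [9, 3] -> [9] and [3]
    Merge: [9] + [3] -> [3, 9]
    Split: [27, 5] -> [27] and [5]
    Merge: [27] + [5] -> [5, 27]
  Merge: [3, 9] + [5, 27] -> [3, 5, 9, 27]
  Split: [19, 21, 45, 20] -> [19, 21] and [45, 20]
    Split: [19, 21] -> [19] and [21]
    Merge: [19] + [21] -> [19, 21]
    Split: [45, 20] -> [45] and [20]
    Merge: [45] + [20] -> [20, 45]
  Merge: [19, 21] + [20, 45] -> [19, 20, 21, 45]
Merge: [3, 5, 9, 27] + [19, 20, 21, 45] -> [3, 5, 9, 19, 20, 21, 27, 45]

Final sorted array: [3, 5, 9, 19, 20, 21, 27, 45]

The merge sort proceeds by recursively splitting the array and merging sorted halves.
After all merges, the sorted array is [3, 5, 9, 19, 20, 21, 27, 45].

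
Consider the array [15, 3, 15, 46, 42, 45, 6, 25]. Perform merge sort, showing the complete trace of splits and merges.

Merge sort trace:

Split: [15, 3, 15, 46, 42, 45, 6, 25] -> [15, 3, 15, 46] and [42, 45, 6, 25]
  Split: [15, 3, 15, 46] -> [15, 3] and [15, 46]
    Split: [15, 3] -> [15] and [3]
    Merge: [15] + [3] -> [3, 15]
    Split: [15, 46] -> [15] and [46]
    Merge: [15] + [46] -> [15, 46]
  Merge: [3, 15] + [15, 46] -> [3, 15, 15, 46]
  Split: [42, 45, 6, 25] -> [42, 45] and [6, 25]
    Split: [42, 45] -> [42] and [45]
    Merge: [42] + [45] -> [42, 45]
    Split: [6, 25] -> [6] and [25]
    Merge: [6] + [25] -> [6, 25]
  Merge: [42, 45] + [6, 25] -> [6, 25, 42, 45]
Merge: [3, 15, 15, 46] + [6, 25, 42, 45] -> [3, 6, 15, 15, 25, 42, 45, 46]

Final sorted array: [3, 6, 15, 15, 25, 42, 45, 46]

The merge sort proceeds by recursively splitting the array and merging sorted halves.
After all merges, the sorted array is [3, 6, 15, 15, 25, 42, 45, 46].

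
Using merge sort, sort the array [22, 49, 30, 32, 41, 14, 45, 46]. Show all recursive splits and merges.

Merge sort trace:

Split: [22, 49, 30, 32, 41, 14, 45, 46] -> [22, 49, 30, 32] and [41, 14, 45, 46]
  Split: [22, 49, 30, 32] -> [22, 49] and [30, 32]
    Split: [22, 49] -> [22] and [49]
    Merge: [22] + [49] -> [22, 49]
    Split: [30, 32] -> [30] and [32]
    Merge: [30] + [32] -> [30, 32]
  Merge: [22, 49] + [30, 32] -> [22, 30, 32, 49]
  Split: [41, 14, 45, 46] -> [41, 14] and [45, 46]
    Split: [41, 14] -> [41] and [14]
    Merge: [41] + [14] -> [14, 41]
    Split: [45, 46] -> [45] and [46]
    Merge: [45] + [46] -> [45, 46]
  Merge: [14, 41] + [45, 46] -> [14, 41, 45, 46]
Merge: [22, 30, 32, 49] + [14, 41, 45, 46] -> [14, 22, 30, 32, 41, 45, 46, 49]

Final sorted array: [14, 22, 30, 32, 41, 45, 46, 49]

The merge sort proceeds by recursively splitting the array and merging sorted halves.
After all merges, the sorted array is [14, 22, 30, 32, 41, 45, 46, 49].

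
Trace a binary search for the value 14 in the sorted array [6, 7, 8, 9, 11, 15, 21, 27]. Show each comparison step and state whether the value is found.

Binary search for 14 in [6, 7, 8, 9, 11, 15, 21, 27]:

lo=0, hi=7, mid=3, arr[mid]=9 -> 9 < 14, search right half
lo=4, hi=7, mid=5, arr[mid]=15 -> 15 > 14, search left half
lo=4, hi=4, mid=4, arr[mid]=11 -> 11 < 14, search right half
lo=5 > hi=4, target 14 not found

Binary search determines that 14 is not in the array after 3 comparisons. The search space was exhausted without finding the target.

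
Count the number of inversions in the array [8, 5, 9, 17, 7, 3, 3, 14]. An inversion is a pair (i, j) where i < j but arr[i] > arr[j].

Finding inversions in [8, 5, 9, 17, 7, 3, 3, 14]:

(0, 1): arr[0]=8 > arr[1]=5
(0, 4): arr[0]=8 > arr[4]=7
(0, 5): arr[0]=8 > arr[5]=3
(0, 6): arr[0]=8 > arr[6]=3
(1, 5): arr[1]=5 > arr[5]=3
(1, 6): arr[1]=5 > arr[6]=3
(2, 4): arr[2]=9 > arr[4]=7
(2, 5): arr[2]=9 > arr[5]=3
(2, 6): arr[2]=9 > arr[6]=3
(3, 4): arr[3]=17 > arr[4]=7
(3, 5): arr[3]=17 > arr[5]=3
(3, 6): arr[3]=17 > arr[6]=3
(3, 7): arr[3]=17 > arr[7]=14
(4, 5): arr[4]=7 > arr[5]=3
(4, 6): arr[4]=7 > arr[6]=3

Total inversions: 15

The array has 15 inversion(s): (0,1), (0,4), (0,5), (0,6), (1,5), (1,6), (2,4), (2,5), (2,6), (3,4), (3,5), (3,6), (3,7), (4,5), (4,6). Each pair (i,j) satisfies i < j and arr[i] > arr[j].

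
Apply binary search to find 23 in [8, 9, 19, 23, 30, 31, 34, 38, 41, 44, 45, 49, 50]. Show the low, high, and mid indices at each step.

Binary search for 23 in [8, 9, 19, 23, 30, 31, 34, 38, 41, 44, 45, 49, 50]:

lo=0, hi=12, mid=6, arr[mid]=34 -> 34 > 23, search left half
lo=0, hi=5, mid=2, arr[mid]=19 -> 19 < 23, search right half
lo=3, hi=5, mid=4, arr[mid]=30 -> 30 > 23, search left half
lo=3, hi=3, mid=3, arr[mid]=23 -> Found target at index 3!

Binary search finds 23 at index 3 after 4 comparisons. The search repeatedly halves the search space by comparing with the middle element.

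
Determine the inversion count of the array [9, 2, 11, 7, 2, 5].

Finding inversions in [9, 2, 11, 7, 2, 5]:

(0, 1): arr[0]=9 > arr[1]=2
(0, 3): arr[0]=9 > arr[3]=7
(0, 4): arr[0]=9 > arr[4]=2
(0, 5): arr[0]=9 > arr[5]=5
(2, 3): arr[2]=11 > arr[3]=7
(2, 4): arr[2]=11 > arr[4]=2
(2, 5): arr[2]=11 > arr[5]=5
(3, 4): arr[3]=7 > arr[4]=2
(3, 5): arr[3]=7 > arr[5]=5

Total inversions: 9

The array has 9 inversion(s): (0,1), (0,3), (0,4), (0,5), (2,3), (2,4), (2,5), (3,4), (3,5). Each pair (i,j) satisfies i < j and arr[i] > arr[j].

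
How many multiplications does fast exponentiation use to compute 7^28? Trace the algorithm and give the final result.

Computing 7^28 by squaring (build up from 7^1; each line after the first costs one multiplication):

7^1 = 7
7^2 = (7^1)^2 = 7^2 = 49
7^3 = 7 * 7^2 = 7 * 49 = 343
7^6 = (7^3)^2 = 343^2 = 117649
7^7 = 7 * 7^6 = 7 * 117649 = 823543
7^14 = (7^7)^2 = 823543^2 = 678223072849
7^28 = (7^14)^2 = 678223072849^2 = 459986536544739960976801

Result: 459986536544739960976801
Multiplications needed: 6 (6 lines after 7^1)

7^28 = 459986536544739960976801. Using exponentiation by squaring, this requires 6 multiplications. The key idea: if the exponent is even, square the half-power; if odd, multiply by the base once.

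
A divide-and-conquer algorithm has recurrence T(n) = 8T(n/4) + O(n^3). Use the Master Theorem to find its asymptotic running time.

Master Theorem for T(n) = 8T(n/4) + O(n^3):

a = 8, b = 4, c = 3
log_b(a) = log_4(8) = 1.5000

Case 3: c = 3 > log_4(8) = 1.5000
T(n) = O(n^3) = O(n^3)

For T(n) = 8T(n/4) + O(n^3): log_4(8) = 1.5000. This is Case 3 of the Master Theorem (c > log_b(a), work dominated by root), giving O(n^3).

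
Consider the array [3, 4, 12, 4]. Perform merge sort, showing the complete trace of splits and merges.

Merge sort trace:

Split: [3, 4, 12, 4] -> [3, 4] and [12, 4]
  Split: [3, 4] -> [3] and [4]
  Merge: [3] + [4] -> [3, 4]
  Split: [12, 4] -> [12] and [4]
  Merge: [12] + [4] -> [4, 12]
Merge: [3, 4] + [4, 12] -> [3, 4, 4, 12]

Final sorted array: [3, 4, 4, 12]

The merge sort proceeds by recursively splitting the array and merging sorted halves.
After all merges, the sorted array is [3, 4, 4, 12].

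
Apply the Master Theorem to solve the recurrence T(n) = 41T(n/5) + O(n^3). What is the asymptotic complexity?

Master Theorem for T(n) = 41T(n/5) + O(n^3):

a = 41, b = 5, c = 3
log_b(a) = log_5(41) = 2.3074

Case 3: c = 3 > log_5(41) = 2.3074
T(n) = O(n^3) = O(n^3)

For T(n) = 41T(n/5) + O(n^3): log_5(41) = 2.3074. This is Case 3 of the Master Theorem (c > log_b(a), work dominated by root), giving O(n^3).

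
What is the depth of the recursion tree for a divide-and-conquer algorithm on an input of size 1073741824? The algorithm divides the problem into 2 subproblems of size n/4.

For divide and conquer with division factor 4:

Problem sizes at each level:
Level 0: 1073741824
Level 1: 268435456
Level 2: 67108864
Level 3: 16777216
Level 4: 4194304
Level 5: 1048576
Level 6: 262144
Level 7: 65536
Level 8: 16384
Level 9: 4096
Level 10: 1024
Level 11: 256
Level 12: 64
Level 13: 16
Level 14: 4
Level 15: 1

The root is level 0 and the size-1 base case is level 15 (the tree spans levels 0 through 15, i.e. 16 levels counting the root), so the depth is the number of divisions: log_4(1073741824) = 15

The recursion tree depth is log_4(1073741824) = 15. At each level, the problem size is divided by 4, so it takes 15 divisions to reduce to a base case of size 1. The algorithm makes 2 recursive calls at each level.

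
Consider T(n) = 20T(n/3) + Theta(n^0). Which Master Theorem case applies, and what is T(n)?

Master Theorem for T(n) = 20T(n/3) + O(n^0):

a = 20, b = 3, c = 0
log_b(a) = log_3(20) = 2.7268

Case 1: c = 0 < log_3(20) = 2.7268
T(n) = O(n^(log_3 20))

For T(n) = 20T(n/3) + O(n^0): log_3(20) = 2.7268. This is Case 1 of the Master Theorem (c < log_b(a), work dominated by leaves), giving O(n^(log_3 20)).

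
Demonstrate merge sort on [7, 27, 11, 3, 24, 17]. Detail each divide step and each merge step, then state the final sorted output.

Merge sort trace:

Split: [7, 27, 11, 3, 24, 17] -> [7, 27, 11] and [3, 24, 17]
  Split: [7, 27, 11] -> [7] and [27, 11]
    Split: [27, 11] -> [27] and [11]
    Merge: [27] + [11] -> [11, 27]
  Merge: [7] + [11, 27] -> [7, 11, 27]
  Split: [3, 24, 17] -> [3] and [24, 17]
    Split: [24, 17] -> [24] and [17]
    Merge: [24] + [17] -> [17, 24]
  Merge: [3] + [17, 24] -> [3, 17, 24]
Merge: [7, 11, 27] + [3, 17, 24] -> [3, 7, 11, 17, 24, 27]

Final sorted array: [3, 7, 11, 17, 24, 27]

The merge sort proceeds by recursively splitting the array and merging sorted halves.
After all merges, the sorted array is [3, 7, 11, 17, 24, 27].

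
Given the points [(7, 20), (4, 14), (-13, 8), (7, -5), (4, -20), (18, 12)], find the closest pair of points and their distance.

Computing all pairwise distances among 6 points:

d((7, 20), (4, 14)) = 6.7082 <-- minimum
d((7, 20), (-13, 8)) = 23.3238
d((7, 20), (7, -5)) = 25.0
d((7, 20), (4, -20)) = 40.1123
d((7, 20), (18, 12)) = 13.6015
d((4, 14), (-13, 8)) = 18.0278
d((4, 14), (7, -5)) = 19.2354
d((4, 14), (4, -20)) = 34.0
d((4, 14), (18, 12)) = 14.1421
d((-13, 8), (7, -5)) = 23.8537
d((-13, 8), (4, -20)) = 32.7567
d((-13, 8), (18, 12)) = 31.257
d((7, -5), (4, -20)) = 15.2971
d((7, -5), (18, 12)) = 20.2485
d((4, -20), (18, 12)) = 34.9285

Closest pair: (7, 20) and (4, 14) with distance 6.7082

The closest pair is (7, 20) and (4, 14) with Euclidean distance 6.7082. For 6 points, brute-force pairwise comparison is shown above. For large n, the divide-and-conquer algorithm (sort by x, recurse on halves, check the dividing strip) achieves O(n log n).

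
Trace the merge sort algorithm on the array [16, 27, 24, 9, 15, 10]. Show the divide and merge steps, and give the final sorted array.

Merge sort trace:

Split: [16, 27, 24, 9, 15, 10] -> [16, 27, 24] and [9, 15, 10]
  Split: [16, 27, 24] -> [16] and [27, 24]
    Split: [27, 24] -> [27] and [24]
    Merge: [27] + [24] -> [24, 27]
  Merge: [16] + [24, 27] -> [16, 24, 27]
  Split: [9, 15, 10] -> [9] and [15, 10]
    Split: [15, 10] -> [15] and [10]
    Merge: [15] + [10] -> [10, 15]
  Merge: [9] + [10, 15] -> [9, 10, 15]
Merge: [16, 24, 27] + [9, 10, 15] -> [9, 10, 15, 16, 24, 27]

Final sorted array: [9, 10, 15, 16, 24, 27]

The merge sort proceeds by recursively splitting the array and merging sorted halves.
After all merges, the sorted array is [9, 10, 15, 16, 24, 27].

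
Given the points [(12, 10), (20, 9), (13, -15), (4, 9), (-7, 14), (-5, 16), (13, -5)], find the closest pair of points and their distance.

Computing all pairwise distances among 7 points:

d((12, 10), (20, 9)) = 8.0623
d((12, 10), (13, -15)) = 25.02
d((12, 10), (4, 9)) = 8.0623
d((12, 10), (-7, 14)) = 19.4165
d((12, 10), (-5, 16)) = 18.0278
d((12, 10), (13, -5)) = 15.0333
d((20, 9), (13, -15)) = 25.0
d((20, 9), (4, 9)) = 16.0
d((20, 9), (-7, 14)) = 27.4591
d((20, 9), (-5, 16)) = 25.9615
d((20, 9), (13, -5)) = 15.6525
d((13, -15), (4, 9)) = 25.632
d((13, -15), (-7, 14)) = 35.2278
d((13, -15), (-5, 16)) = 35.8469
d((13, -15), (13, -5)) = 10.0
d((4, 9), (-7, 14)) = 12.083
d((4, 9), (-5, 16)) = 11.4018
d((4, 9), (13, -5)) = 16.6433
d((-7, 14), (-5, 16)) = 2.8284 <-- minimum
d((-7, 14), (13, -5)) = 27.5862
d((-5, 16), (13, -5)) = 27.6586

Closest pair: (-7, 14) and (-5, 16) with distance 2.8284

The closest pair is (-7, 14) and (-5, 16) with Euclidean distance 2.8284. For 7 points, brute-force pairwise comparison is shown above. For large n, the divide-and-conquer algorithm (sort by x, recurse on halves, check the dividing strip) achieves O(n log n).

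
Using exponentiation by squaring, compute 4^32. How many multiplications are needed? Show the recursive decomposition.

Computing 4^32 by squaring (build up from 4^1; each line after the first costs one multiplication):

4^1 = 4
4^2 = (4^1)^2 = 4^2 = 16
4^4 = (4^2)^2 = 16^2 = 256
4^8 = (4^4)^2 = 256^2 = 65536
4^16 = (4^8)^2 = 65536^2 = 4294967296
4^32 = (4^16)^2 = 4294967296^2 = 18446744073709551616

Result: 18446744073709551616
Multiplications needed: 5 (5 lines after 4^1)

4^32 = 18446744073709551616. Using exponentiation by squaring, this requires 5 multiplications. The key idea: if the exponent is even, square the half-power; if odd, multiply by the base once.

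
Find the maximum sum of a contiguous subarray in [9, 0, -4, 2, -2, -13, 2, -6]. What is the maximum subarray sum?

Using Kadane's algorithm on [9, 0, -4, 2, -2, -13, 2, -6]:

Scanning through the array:
Position 1 (value 0): max_ending_here = 9, max_so_far = 9
Position 2 (value -4): max_ending_here = 5, max_so_far = 9
Position 3 (value 2): max_ending_here = 7, max_so_far = 9
Position 4 (value -2): max_ending_here = 5, max_so_far = 9
Position 5 (value -13): max_ending_here = -8, max_so_far = 9
Position 6 (value 2): max_ending_here = 2, max_so_far = 9
Position 7 (value -6): max_ending_here = -4, max_so_far = 9

Maximum subarray: [9]
Maximum sum: 9

The maximum subarray is [9] with sum 9. This subarray runs from index 0 to index 0.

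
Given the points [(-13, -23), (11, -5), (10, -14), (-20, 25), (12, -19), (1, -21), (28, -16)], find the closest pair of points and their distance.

Computing all pairwise distances among 7 points:

d((-13, -23), (11, -5)) = 30.0
d((-13, -23), (10, -14)) = 24.6982
d((-13, -23), (-20, 25)) = 48.5077
d((-13, -23), (12, -19)) = 25.318
d((-13, -23), (1, -21)) = 14.1421
d((-13, -23), (28, -16)) = 41.5933
d((11, -5), (10, -14)) = 9.0554
d((11, -5), (-20, 25)) = 43.1393
d((11, -5), (12, -19)) = 14.0357
d((11, -5), (1, -21)) = 18.868
d((11, -5), (28, -16)) = 20.2485
d((10, -14), (-20, 25)) = 49.2037
d((10, -14), (12, -19)) = 5.3852 <-- minimum
d((10, -14), (1, -21)) = 11.4018
d((10, -14), (28, -16)) = 18.1108
d((-20, 25), (12, -19)) = 54.4059
d((-20, 25), (1, -21)) = 50.5668
d((-20, 25), (28, -16)) = 63.1269
d((12, -19), (1, -21)) = 11.1803
d((12, -19), (28, -16)) = 16.2788
d((1, -21), (28, -16)) = 27.4591

Closest pair: (10, -14) and (12, -19) with distance 5.3852

The closest pair is (10, -14) and (12, -19) with Euclidean distance 5.3852. For 7 points, brute-force pairwise comparison is shown above. For large n, the divide-and-conquer algorithm (sort by x, recurse on halves, check the dividing strip) achieves O(n log n).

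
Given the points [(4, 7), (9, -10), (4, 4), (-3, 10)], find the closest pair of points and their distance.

Computing all pairwise distances among 4 points:

d((4, 7), (9, -10)) = 17.72
d((4, 7), (4, 4)) = 3.0 <-- minimum
d((4, 7), (-3, 10)) = 7.6158
d((9, -10), (4, 4)) = 14.8661
d((9, -10), (-3, 10)) = 23.3238
d((4, 4), (-3, 10)) = 9.2195

Closest pair: (4, 7) and (4, 4) with distance 3.0

The closest pair is (4, 7) and (4, 4) with Euclidean distance 3.0. For 4 points, brute-force pairwise comparison is shown above. For large n, the divide-and-conquer algorithm (sort by x, recurse on halves, check the dividing strip) achieves O(n log n).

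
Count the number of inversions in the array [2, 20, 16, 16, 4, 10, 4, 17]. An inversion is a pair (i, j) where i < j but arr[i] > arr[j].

Finding inversions in [2, 20, 16, 16, 4, 10, 4, 17]:

(1, 2): arr[1]=20 > arr[2]=16
(1, 3): arr[1]=20 > arr[3]=16
(1, 4): arr[1]=20 > arr[4]=4
(1, 5): arr[1]=20 > arr[5]=10
(1, 6): arr[1]=20 > arr[6]=4
(1, 7): arr[1]=20 > arr[7]=17
(2, 4): arr[2]=16 > arr[4]=4
(2, 5): arr[2]=16 > arr[5]=10
(2, 6): arr[2]=16 > arr[6]=4
(3, 4): arr[3]=16 > arr[4]=4
(3, 5): arr[3]=16 > arr[5]=10
(3, 6): arr[3]=16 > arr[6]=4
(5, 6): arr[5]=10 > arr[6]=4

Total inversions: 13

The array has 13 inversion(s): (1,2), (1,3), (1,4), (1,5), (1,6), (1,7), (2,4), (2,5), (2,6), (3,4), (3,5), (3,6), (5,6). Each pair (i,j) satisfies i < j and arr[i] > arr[j].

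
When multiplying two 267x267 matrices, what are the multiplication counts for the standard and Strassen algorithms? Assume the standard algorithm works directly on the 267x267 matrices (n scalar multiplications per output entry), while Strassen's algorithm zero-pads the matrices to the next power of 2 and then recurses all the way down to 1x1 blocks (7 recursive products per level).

Matrix multiplication for 267x267 matrices:

Strassen's algorithm requires power-of-2 dimensions. Pad 267x267 to 512x512 (next power of 2).

Standard algorithm: 267^3 = 19034163 multiplications
Strassen's algorithm: 7^(log2(512)) = 7^9 = 40353607 multiplications
Difference: 19034163 - 40353607 = -21319444 (Strassen uses MORE here due to padding overhead — for small or just-over-power-of-2 n, padding can outweigh the per-level savings)

Standard: 19034163 multiplications (267^3). Strassen: 40353607 multiplications (7^9, after padding to 512x512). Strassen reduces 8 recursive multiplications to 7 at each level.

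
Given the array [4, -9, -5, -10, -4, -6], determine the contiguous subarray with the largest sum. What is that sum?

Using Kadane's algorithm on [4, -9, -5, -10, -4, -6]:

Scanning through the array:
Position 1 (value -9): max_ending_here = -5, max_so_far = 4
Position 2 (value -5): max_ending_here = -5, max_so_far = 4
Position 3 (value -10): max_ending_here = -10, max_so_far = 4
Position 4 (value -4): max_ending_here = -4, max_so_far = 4
Position 5 (value -6): max_ending_here = -6, max_so_far = 4

Maximum subarray: [4]
Maximum sum: 4

The maximum subarray is [4] with sum 4. This subarray runs from index 0 to index 0.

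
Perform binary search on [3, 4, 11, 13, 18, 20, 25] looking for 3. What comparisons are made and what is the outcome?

Binary search for 3 in [3, 4, 11, 13, 18, 20, 25]:

lo=0, hi=6, mid=3, arr[mid]=13 -> 13 > 3, search left half
lo=0, hi=2, mid=1, arr[mid]=4 -> 4 > 3, search left half
lo=0, hi=0, mid=0, arr[mid]=3 -> Found target at index 0!

Binary search finds 3 at index 0 after 3 comparisons. The search repeatedly halves the search space by comparing with the middle element.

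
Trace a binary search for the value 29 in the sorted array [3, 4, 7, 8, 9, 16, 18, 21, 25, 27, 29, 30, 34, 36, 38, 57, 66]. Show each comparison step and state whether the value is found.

Binary search for 29 in [3, 4, 7, 8, 9, 16, 18, 21, 25, 27, 29, 30, 34, 36, 38, 57, 66]:

lo=0, hi=16, mid=8, arr[mid]=25 -> 25 < 29, search right half
lo=9, hi=16, mid=12, arr[mid]=34 -> 34 > 29, search left half
lo=9, hi=11, mid=10, arr[mid]=29 -> Found target at index 10!

Binary search finds 29 at index 10 after 3 comparisons. The search repeatedly halves the search space by comparing with the middle element.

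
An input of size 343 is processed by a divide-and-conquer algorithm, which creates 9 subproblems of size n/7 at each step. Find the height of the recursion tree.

For divide and conquer with division factor 7:

Problem sizes at each level:
Level 0: 343
Level 1: 49
Level 2: 7
Level 3: 1

The root is level 0 and the size-1 base case is level 3 (the tree spans levels 0 through 3, i.e. 4 levels counting the root), so the depth is the number of divisions: log_7(343) = 3

The recursion tree depth is log_7(343) = 3. At each level, the problem size is divided by 7, so it takes 3 divisions to reduce to a base case of size 1. The algorithm makes 9 recursive calls at each level.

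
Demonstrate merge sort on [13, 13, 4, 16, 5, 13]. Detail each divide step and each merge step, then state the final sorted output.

Merge sort trace:

Split: [13, 13, 4, 16, 5, 13] -> [13, 13, 4] and [16, 5, 13]
  Split: [13, 13, 4] -> [13] and [13, 4]
    Split: [13, 4] -> [13] and [4]
    Merge: [13] + [4] -> [4, 13]
  Merge: [13] + [4, 13] -> [4, 13, 13]
  Split: [16, 5, 13] -> [16] and [5, 13]
    Split: [5, 13] -> [5] and [13]
    Merge: [5] + [13] -> [5, 13]
  Merge: [16] + [5, 13] -> [5, 13, 16]
Merge: [4, 13, 13] + [5, 13, 16] -> [4, 5, 13, 13, 13, 16]

Final sorted array: [4, 5, 13, 13, 13, 16]

The merge sort proceeds by recursively splitting the array and merging sorted halves.
After all merges, the sorted array is [4, 5, 13, 13, 13, 16].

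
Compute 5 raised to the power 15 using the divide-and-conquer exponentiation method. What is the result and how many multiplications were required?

Computing 5^15 by squaring (build up from 5^1; each line after the first costs one multiplication):

5^1 = 5
5^2 = (5^1)^2 = 5^2 = 25
5^3 = 5 * 5^2 = 5 * 25 = 125
5^6 = (5^3)^2 = 125^2 = 15625
5^7 = 5 * 5^6 = 5 * 15625 = 78125
5^14 = (5^7)^2 = 78125^2 = 6103515625
5^15 = 5 * 5^14 = 5 * 6103515625 = 30517578125

Result: 30517578125
Multiplications needed: 6 (6 lines after 5^1)

5^15 = 30517578125. Using exponentiation by squaring, this requires 6 multiplications. The key idea: if the exponent is even, square the half-power; if odd, multiply by the base once.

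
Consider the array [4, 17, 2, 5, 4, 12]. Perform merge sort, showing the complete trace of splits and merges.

Merge sort trace:

Split: [4, 17, 2, 5, 4, 12] -> [4, 17, 2] and [5, 4, 12]
  Split: [4, 17, 2] -> [4] and [17, 2]
    Split: [17, 2] -> [17] and [2]
    Merge: [17] + [2] -> [2, 17]
  Merge: [4] + [2, 17] -> [2, 4, 17]
  Split: [5, 4, 12] -> [5] and [4, 12]
    Split: [4, 12] -> [4] and [12]
    Merge: [4] + [12] -> [4, 12]
  Merge: [5] + [4, 12] -> [4, 5, 12]
Merge: [2, 4, 17] + [4, 5, 12] -> [2, 4, 4, 5, 12, 17]

Final sorted array: [2, 4, 4, 5, 12, 17]

The merge sort proceeds by recursively splitting the array and merging sorted halves.
After all merges, the sorted array is [2, 4, 4, 5, 12, 17].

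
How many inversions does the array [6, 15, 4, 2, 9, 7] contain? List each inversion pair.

Finding inversions in [6, 15, 4, 2, 9, 7]:

(0, 2): arr[0]=6 > arr[2]=4
(0, 3): arr[0]=6 > arr[3]=2
(1, 2): arr[1]=15 > arr[2]=4
(1, 3): arr[1]=15 > arr[3]=2
(1, 4): arr[1]=15 > arr[4]=9
(1, 5): arr[1]=15 > arr[5]=7
(2, 3): arr[2]=4 > arr[3]=2
(4, 5): arr[4]=9 > arr[5]=7

Total inversions: 8

The array has 8 inversion(s): (0,2), (0,3), (1,2), (1,3), (1,4), (1,5), (2,3), (4,5). Each pair (i,j) satisfies i < j and arr[i] > arr[j].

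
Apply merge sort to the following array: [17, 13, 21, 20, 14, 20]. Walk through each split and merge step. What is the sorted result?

Merge sort trace:

Split: [17, 13, 21, 20, 14, 20] -> [17, 13, 21] and [20, 14, 20]
  Split: [17, 13, 21] -> [17] and [13, 21]
    Split: [13, 21] -> [13] and [21]
    Merge: [13] + [21] -> [13, 21]
  Merge: [17] + [13, 21] -> [13, 17, 21]
  Split: [20, 14, 20] -> [20] and [14, 20]
    Split: [14, 20] -> [14] and [20]
    Merge: [14] + [20] -> [14, 20]
  Merge: [20] + [14, 20] -> [14, 20, 20]
Merge: [13, 17, 21] + [14, 20, 20] -> [13, 14, 17, 20, 20, 21]

Final sorted array: [13, 14, 17, 20, 20, 21]

The merge sort proceeds by recursively splitting the array and merging sorted halves.
After all merges, the sorted array is [13, 14, 17, 20, 20, 21].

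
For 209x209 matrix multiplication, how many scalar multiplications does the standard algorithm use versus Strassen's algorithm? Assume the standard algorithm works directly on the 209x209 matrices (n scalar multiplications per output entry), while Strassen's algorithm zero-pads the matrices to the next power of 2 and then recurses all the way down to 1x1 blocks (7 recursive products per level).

Matrix multiplication for 209x209 matrices:

Strassen's algorithm requires power-of-2 dimensions. Pad 209x209 to 256x256 (next power of 2).

Standard algorithm: 209^3 = 9129329 multiplications
Strassen's algorithm: 7^(log2(256)) = 7^8 = 5764801 multiplications
Savings: 9129329 - 5764801 = 3364528 multiplications

Standard: 9129329 multiplications (209^3). Strassen: 5764801 multiplications (7^8, after padding to 256x256). Strassen reduces 8 recursive multiplications to 7 at each level.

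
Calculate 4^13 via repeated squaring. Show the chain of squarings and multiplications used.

Computing 4^13 by squaring (build up from 4^1; each line after the first costs one multiplication):

4^1 = 4
4^2 = (4^1)^2 = 4^2 = 16
4^3 = 4 * 4^2 = 4 * 16 = 64
4^6 = (4^3)^2 = 64^2 = 4096
4^12 = (4^6)^2 = 4096^2 = 16777216
4^13 = 4 * 4^12 = 4 * 16777216 = 67108864

Result: 67108864
Multiplications needed: 5 (5 lines after 4^1)

4^13 = 67108864. Using exponentiation by squaring, this requires 5 multiplications. The key idea: if the exponent is even, square the half-power; if odd, multiply by the base once.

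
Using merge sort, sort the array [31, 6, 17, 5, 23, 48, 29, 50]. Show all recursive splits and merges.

Merge sort trace:

Split: [31, 6, 17, 5, 23, 48, 29, 50] -> [31, 6, 17, 5] and [23, 48, 29, 50]
  Split: [31, 6, 17, 5] -> [31, 6] and [17, 5]
    Split: [31, 6] -> [31] and [6]
    Merge: [31] + [6] -> [6, 31]
    Split: [17, 5] -> [17] and [5]
    Merge: [17] + [5] -> [5, 17]
  Merge: [6, 31] + [5, 17] -> [5, 6, 17, 31]
  Split: [23, 48, 29, 50] -> [23, 48] and [29, 50]
    Split: [23, 48] -> [23] and [48]
    Merge: [23] + [48] -> [23, 48]
    Split: [29, 50] -> [29] and [50]
    Merge: [29] + [50] -> [29, 50]
  Merge: [23, 48] + [29, 50] -> [23, 29, 48, 50]
Merge: [5, 6, 17, 31] + [23, 29, 48, 50] -> [5, 6, 17, 23, 29, 31, 48, 50]

Final sorted array: [5, 6, 17, 23, 29, 31, 48, 50]

The merge sort proceeds by recursively splitting the array and merging sorted halves.
After all merges, the sorted array is [5, 6, 17, 23, 29, 31, 48, 50].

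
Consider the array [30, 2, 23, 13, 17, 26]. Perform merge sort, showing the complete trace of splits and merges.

Merge sort trace:

Split: [30, 2, 23, 13, 17, 26] -> [30, 2, 23] and [13, 17, 26]
  Split: [30, 2, 23] -> [30] and [2, 23]
    Split: [2, 23] -> [2] and [23]
    Merge: [2] + [23] -> [2, 23]
  Merge: [30] + [2, 23] -> [2, 23, 30]
  Split: [13, 17, 26] -> [13] and [17, 26]
    Split: [17, 26] -> [17] and [26]
    Merge: [17] + [26] -> [17, 26]
  Merge: [13] + [17, 26] -> [13, 17, 26]
Merge: [2, 23, 30] + [13, 17, 26] -> [2, 13, 17, 23, 26, 30]

Final sorted array: [2, 13, 17, 23, 26, 30]

The merge sort proceeds by recursively splitting the array and merging sorted halves.
After all merges, the sorted array is [2, 13, 17, 23, 26, 30].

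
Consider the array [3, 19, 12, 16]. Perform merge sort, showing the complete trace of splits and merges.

Merge sort trace:

Split: [3, 19, 12, 16] -> [3, 19] and [12, 16]
  Split: [3, 19] -> [3] and [19]
  Merge: [3] + [19] -> [3, 19]
  Split: [12, 16] -> [12] and [16]
  Merge: [12] + [16] -> [12, 16]
Merge: [3, 19] + [12, 16] -> [3, 12, 16, 19]

Final sorted array: [3, 12, 16, 19]

The merge sort proceeds by recursively splitting the array and merging sorted halves.
After all merges, the sorted array is [3, 12, 16, 19].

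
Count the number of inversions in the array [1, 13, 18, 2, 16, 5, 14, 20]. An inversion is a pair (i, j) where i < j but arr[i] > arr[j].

Finding inversions in [1, 13, 18, 2, 16, 5, 14, 20]:

(1, 3): arr[1]=13 > arr[3]=2
(1, 5): arr[1]=13 > arr[5]=5
(2, 3): arr[2]=18 > arr[3]=2
(2, 4): arr[2]=18 > arr[4]=16
(2, 5): arr[2]=18 > arr[5]=5
(2, 6): arr[2]=18 > arr[6]=14
(4, 5): arr[4]=16 > arr[5]=5
(4, 6): arr[4]=16 > arr[6]=14

Total inversions: 8

The array has 8 inversion(s): (1,3), (1,5), (2,3), (2,4), (2,5), (2,6), (4,5), (4,6). Each pair (i,j) satisfies i < j and arr[i] > arr[j].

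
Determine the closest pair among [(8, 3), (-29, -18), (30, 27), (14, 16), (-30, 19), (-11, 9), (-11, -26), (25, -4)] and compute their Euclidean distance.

Computing all pairwise distances among 8 points:

d((8, 3), (-29, -18)) = 42.5441
d((8, 3), (30, 27)) = 32.5576
d((8, 3), (14, 16)) = 14.3178 <-- minimum
d((8, 3), (-30, 19)) = 41.2311
d((8, 3), (-11, 9)) = 19.9249
d((8, 3), (-11, -26)) = 34.6699
d((8, 3), (25, -4)) = 18.3848
d((-29, -18), (30, 27)) = 74.2024
d((-29, -18), (14, 16)) = 54.8179
d((-29, -18), (-30, 19)) = 37.0135
d((-29, -18), (-11, 9)) = 32.45
d((-29, -18), (-11, -26)) = 19.6977
d((-29, -18), (25, -4)) = 55.7853
d((30, 27), (14, 16)) = 19.4165
d((30, 27), (-30, 19)) = 60.531
d((30, 27), (-11, 9)) = 44.7772
d((30, 27), (-11, -26)) = 67.0075
d((30, 27), (25, -4)) = 31.4006
d((14, 16), (-30, 19)) = 44.1022
d((14, 16), (-11, 9)) = 25.9615
d((14, 16), (-11, -26)) = 48.8774
d((14, 16), (25, -4)) = 22.8254
d((-30, 19), (-11, 9)) = 21.4709
d((-30, 19), (-11, -26)) = 48.8467
d((-30, 19), (25, -4)) = 59.6154
d((-11, 9), (-11, -26)) = 35.0
d((-11, 9), (25, -4)) = 38.2753
d((-11, -26), (25, -4)) = 42.19

Closest pair: (8, 3) and (14, 16) with distance 14.3178

The closest pair is (8, 3) and (14, 16) with Euclidean distance 14.3178. For 8 points, brute-force pairwise comparison is shown above. For large n, the divide-and-conquer algorithm (sort by x, recurse on halves, check the dividing strip) achieves O(n log n).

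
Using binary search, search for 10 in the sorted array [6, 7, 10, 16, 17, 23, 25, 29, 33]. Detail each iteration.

Binary search for 10 in [6, 7, 10, 16, 17, 23, 25, 29, 33]:

lo=0, hi=8, mid=4, arr[mid]=17 -> 17 > 10, search left half
lo=0, hi=3, mid=1, arr[mid]=7 -> 7 < 10, search right half
lo=2, hi=3, mid=2, arr[mid]=10 -> Found target at index 2!

Binary search finds 10 at index 2 after 3 comparisons. The search repeatedly halves the search space by comparing with the middle element.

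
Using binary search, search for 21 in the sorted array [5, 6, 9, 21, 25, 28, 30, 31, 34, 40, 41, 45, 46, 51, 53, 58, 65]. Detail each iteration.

Binary search for 21 in [5, 6, 9, 21, 25, 28, 30, 31, 34, 40, 41, 45, 46, 51, 53, 58, 65]:

lo=0, hi=16, mid=8, arr[mid]=34 -> 34 > 21, search left half
lo=0, hi=7, mid=3, arr[mid]=21 -> Found target at index 3!

Binary search finds 21 at index 3 after 2 comparisons. The search repeatedly halves the search space by comparing with the middle element.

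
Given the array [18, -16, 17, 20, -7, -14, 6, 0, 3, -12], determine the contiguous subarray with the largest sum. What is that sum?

Using Kadane's algorithm on [18, -16, 17, 20, -7, -14, 6, 0, 3, -12]:

Scanning through the array:
Position 1 (value -16): max_ending_here = 2, max_so_far = 18
Position 2 (value 17): max_ending_here = 19, max_so_far = 19
Position 3 (value 20): max_ending_here = 39, max_so_far = 39
Position 4 (value -7): max_ending_here = 32, max_so_far = 39
Position 5 (value -14): max_ending_here = 18, max_so_far = 39
Position 6 (value 6): max_ending_here = 24, max_so_far = 39
Position 7 (value 0): max_ending_here = 24, max_so_far = 39
Position 8 (value 3): max_ending_here = 27, max_so_far = 39
Position 9 (value -12): max_ending_here = 15, max_so_far = 39

Maximum subarray: [18, -16, 17, 20]
Maximum sum: 39

The maximum subarray is [18, -16, 17, 20] with sum 39. This subarray runs from index 0 to index 3.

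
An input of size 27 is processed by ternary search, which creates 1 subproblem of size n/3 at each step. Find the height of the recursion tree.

For divide and conquer with division factor 3:

Problem sizes at each level:
Level 0: 27
Level 1: 9
Level 2: 3
Level 3: 1

The root is level 0 and the size-1 base case is level 3 (the tree spans levels 0 through 3, i.e. 4 levels counting the root), so the depth is the number of divisions: log_3(27) = 3

The recursion tree depth is log_3(27) = 3. At each level, the problem size is divided by 3, so it takes 3 divisions to reduce to a base case of size 1. The algorithm makes 1 recursive call at each level.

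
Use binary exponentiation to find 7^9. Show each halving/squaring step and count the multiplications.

Computing 7^9 by squaring (build up from 7^1; each line after the first costs one multiplication):

7^1 = 7
7^2 = (7^1)^2 = 7^2 = 49
7^4 = (7^2)^2 = 49^2 = 2401
7^8 = (7^4)^2 = 2401^2 = 5764801
7^9 = 7 * 7^8 = 7 * 5764801 = 40353607

Result: 40353607
Multiplications needed: 4 (4 lines after 7^1)

7^9 = 40353607. Using exponentiation by squaring, this requires 4 multiplications. The key idea: if the exponent is even, square the half-power; if odd, multiply by the base once.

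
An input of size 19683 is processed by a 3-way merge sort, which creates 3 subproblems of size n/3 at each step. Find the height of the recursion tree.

For divide and conquer with division factor 3:

Problem sizes at each level:
Level 0: 19683
Level 1: 6561
Level 2: 2187
Level 3: 729
Level 4: 243
Level 5: 81
Level 6: 27
Level 7: 9
Level 8: 3
Level 9: 1

The root is level 0 and the size-1 base case is level 9 (the tree spans levels 0 through 9, i.e. 10 levels counting the root), so the depth is the number of divisions: log_3(19683) = 9

The recursion tree depth is log_3(19683) = 9. At each level, the problem size is divided by 3, so it takes 9 divisions to reduce to a base case of size 1. The algorithm makes 3 recursive calls at each level.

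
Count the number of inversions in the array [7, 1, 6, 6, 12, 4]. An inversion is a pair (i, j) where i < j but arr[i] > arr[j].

Finding inversions in [7, 1, 6, 6, 12, 4]:

(0, 1): arr[0]=7 > arr[1]=1
(0, 2): arr[0]=7 > arr[2]=6
(0, 3): arr[0]=7 > arr[3]=6
(0, 5): arr[0]=7 > arr[5]=4
(2, 5): arr[2]=6 > arr[5]=4
(3, 5): arr[3]=6 > arr[5]=4
(4, 5): arr[4]=12 > arr[5]=4

Total inversions: 7

The array has 7 inversion(s): (0,1), (0,2), (0,3), (0,5), (2,5), (3,5), (4,5). Each pair (i,j) satisfies i < j and arr[i] > arr[j].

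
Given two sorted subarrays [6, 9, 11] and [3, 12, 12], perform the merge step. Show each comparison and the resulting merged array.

Merging process:

Compare 6 vs 3: take 3 from right. Merged: [3]
Compare 6 vs 12: take 6 from left. Merged: [3, 6]
Compare 9 vs 12: take 9 from left. Merged: [3, 6, 9]
Compare 11 vs 12: take 11 from left. Merged: [3, 6, 9, 11]
Append remaining from right: [12, 12]. Merged: [3, 6, 9, 11, 12, 12]

Final merged array: [3, 6, 9, 11, 12, 12]
Total comparisons: 4

The merged array is [3, 6, 9, 11, 12, 12], requiring 4 comparisons. The merge step runs in O(n) time where n is the total number of elements.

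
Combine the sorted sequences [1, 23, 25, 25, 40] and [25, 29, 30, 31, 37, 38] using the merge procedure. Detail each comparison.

Merging process:

Compare 1 vs 25: take 1 from left. Merged: [1]
Compare 23 vs 25: take 23 from left. Merged: [1, 23]
Compare 25 vs 25: take 25 from left. Merged: [1, 23, 25]
Compare 25 vs 25: take 25 from left. Merged: [1, 23, 25, 25]
Compare 40 vs 25: take 25 from right. Merged: [1, 23, 25, 25, 25]
Compare 40 vs 29: take 29 from right. Merged: [1, 23, 25, 25, 25, 29]
Compare 40 vs 30: take 30 from right. Merged: [1, 23, 25, 25, 25, 29, 30]
Compare 40 vs 31: take 31 from right. Merged: [1, 23, 25, 25, 25, 29, 30, 31]
Compare 40 vs 37: take 37 from right. Merged: [1, 23, 25, 25, 25, 29, 30, 31, 37]
Compare 40 vs 38: take 38 from right. Merged: [1, 23, 25, 25, 25, 29, 30, 31, 37, 38]
Append remaining from left: [40]. Merged: [1, 23, 25, 25, 25, 29, 30, 31, 37, 38, 40]

Final merged array: [1, 23, 25, 25, 25, 29, 30, 31, 37, 38, 40]
Total comparisons: 10

The merged array is [1, 23, 25, 25, 25, 29, 30, 31, 37, 38, 40], requiring 10 comparisons. The merge step runs in O(n) time where n is the total number of elements.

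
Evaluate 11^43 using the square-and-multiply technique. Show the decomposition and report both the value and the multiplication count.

Computing 11^43 by squaring (build up from 11^1; each line after the first costs one multiplication):

11^1 = 11
11^2 = (11^1)^2 = 11^2 = 121
11^4 = (11^2)^2 = 121^2 = 14641
11^5 = 11 * 11^4 = 11 * 14641 = 161051
11^10 = (11^5)^2 = 161051^2 = 25937424601
11^20 = (11^10)^2 = 25937424601^2 = 672749994932560009201
11^21 = 11 * 11^20 = 11 * 672749994932560009201 = 7400249944258160101211
11^42 = (11^21)^2 = 7400249944258160101211^2 = 54763699237492901685126120802225273763666521
11^43 = 11 * 11^42 = 11 * 54763699237492901685126120802225273763666521 = 602400691612421918536387328824478011400331731

Result: 602400691612421918536387328824478011400331731
Multiplications needed: 8 (8 lines after 11^1)

11^43 = 602400691612421918536387328824478011400331731. Using exponentiation by squaring, this requires 8 multiplications. The key idea: if the exponent is even, square the half-power; if odd, multiply by the base once.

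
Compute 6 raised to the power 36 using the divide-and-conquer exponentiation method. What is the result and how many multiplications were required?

Computing 6^36 by squaring (build up from 6^1; each line after the first costs one multiplication):

6^1 = 6
6^2 = (6^1)^2 = 6^2 = 36
6^4 = (6^2)^2 = 36^2 = 1296
6^8 = (6^4)^2 = 1296^2 = 1679616
6^9 = 6 * 6^8 = 6 * 1679616 = 10077696
6^18 = (6^9)^2 = 10077696^2 = 101559956668416
6^36 = (6^18)^2 = 101559956668416^2 = 10314424798490535546171949056

Result: 10314424798490535546171949056
Multiplications needed: 6 (6 lines after 6^1)

6^36 = 10314424798490535546171949056. Using exponentiation by squaring, this requires 6 multiplications. The key idea: if the exponent is even, square the half-power; if odd, multiply by the base once.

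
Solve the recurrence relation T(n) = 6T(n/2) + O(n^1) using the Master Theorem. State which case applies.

Master Theorem for T(n) = 6T(n/2) + O(n^1):

a = 6, b = 2, c = 1
log_b(a) = log_2(6) = 2.5850

Case 1: c = 1 < log_2(6) = 2.5850
T(n) = O(n^(log_2 6))

For T(n) = 6T(n/2) + O(n^1): log_2(6) = 2.5850. This is Case 1 of the Master Theorem (c < log_b(a), work dominated by leaves), giving O(n^(log_2 6)).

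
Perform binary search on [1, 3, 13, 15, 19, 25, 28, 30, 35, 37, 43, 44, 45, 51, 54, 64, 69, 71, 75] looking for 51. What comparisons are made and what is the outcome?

Binary search for 51 in [1, 3, 13, 15, 19, 25, 28, 30, 35, 37, 43, 44, 45, 51, 54, 64, 69, 71, 75]:

lo=0, hi=18, mid=9, arr[mid]=37 -> 37 < 51, search right half
lo=10, hi=18, mid=14, arr[mid]=54 -> 54 > 51, search left half
lo=10, hi=13, mid=11, arr[mid]=44 -> 44 < 51, search right half
lo=12, hi=13, mid=12, arr[mid]=45 -> 45 < 51, search right half
lo=13, hi=13, mid=13, arr[mid]=51 -> Found target at index 13!

Binary search finds 51 at index 13 after 5 comparisons. The search repeatedly halves the search space by comparing with the middle element.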